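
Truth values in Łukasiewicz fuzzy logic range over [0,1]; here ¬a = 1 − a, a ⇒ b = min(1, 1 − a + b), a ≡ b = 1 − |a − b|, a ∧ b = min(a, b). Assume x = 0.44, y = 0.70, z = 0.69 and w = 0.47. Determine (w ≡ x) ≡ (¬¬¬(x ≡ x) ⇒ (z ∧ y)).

0.97

w ≡ x = 1 − |0.47 − 0.44| = 1 − 0.03 = 0.97
x ≡ x = 1 − |0.44 − 0.44| = 1 − 0.00 = 1.00
¬(x ≡ x) = 1 − 1.00 = 0.00
¬¬(x ≡ x) = 1 − 0.00 = 1.00
¬¬¬(x ≡ x) = 1 − 1.00 = 0.00
z ∧ y = min(0.69, 0.70) = 0.69
¬¬¬(x ≡ x) ⇒ (z ∧ y) = min(1, 1 − 0.00 + 0.69) = min(1, 1.69) = 1.00
(w ≡ x) ≡ (¬¬¬(x ≡ x) ⇒ (z ∧ y)) = 1 − |0.97 − 1.00| = 1 − 0.03 = 0.97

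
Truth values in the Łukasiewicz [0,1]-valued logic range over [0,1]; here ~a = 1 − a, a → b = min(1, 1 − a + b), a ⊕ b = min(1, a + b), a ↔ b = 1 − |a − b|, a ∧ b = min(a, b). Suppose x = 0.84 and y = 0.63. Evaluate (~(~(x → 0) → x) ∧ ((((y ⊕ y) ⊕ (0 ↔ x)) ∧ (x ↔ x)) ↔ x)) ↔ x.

0.16

x → 0 = min(1, 1 − 0.84 + 0.00) = min(1, 0.16) = 0.16
~(x → 0) = 1 − 0.16 = 0.84
~(x → 0) → x = min(1, 1 − 0.84 + 0.84) = min(1, 1.00) = 1.00
~(~(x → 0) → x) = 1 − 1.00 = 0.00
y ⊕ y = min(1, 0.63 + 0.63) = min(1, 1.26) = 1.00
0 ↔ x = 1 − |0.00 − 0.84| = 1 − 0.84 = 0.16
(y ⊕ y) ⊕ (0 ↔ x) = min(1, 1.00 + 0.16) = min(1, 1.16) = 1.00
x ↔ x = 1 − |0.84 − 0.84| = 1 − 0.00 = 1.00
((y ⊕ y) ⊕ (0 ↔ x)) ∧ (x ↔ x) = min(1.00, 1.00) = 1.00
(((y ⊕ y) ⊕ (0 ↔ x)) ∧ (x ↔ x)) ↔ x = 1 − |1.00 − 0.84| = 1 − 0.16 = 0.84
~(~(x → 0) → x) ∧ ((((y ⊕ y) ⊕ (0 ↔ x)) ∧ (x ↔ x)) ↔ x) = min(0.00, 0.84) = 0.00
(~(~(x → 0) → x) ∧ ((((y ⊕ y) ⊕ (0 ↔ x)) ∧ (x ↔ x)) ↔ x)) ↔ x = 1 − |0.00 − 0.84| = 1 − 0.84 = 0.16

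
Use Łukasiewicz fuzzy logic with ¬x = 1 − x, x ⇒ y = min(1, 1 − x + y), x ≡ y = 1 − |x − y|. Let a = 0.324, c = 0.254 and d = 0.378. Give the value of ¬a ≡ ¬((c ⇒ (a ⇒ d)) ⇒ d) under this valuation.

0.946

¬a = 1 − 0.324 = 0.676
a ⇒ d = min(1, 1 − 0.324 + 0.378) = min(1, 1.054) = 1.000
c ⇒ (a ⇒ d) = min(1, 1 − 0.254 + 1.000) = min(1, 1.746) = 1.000
(c ⇒ (a ⇒ d)) ⇒ d = min(1, 1 − 1.000 + 0.378) = min(1, 0.378) = 0.378
¬((c ⇒ (a ⇒ d)) ⇒ d) = 1 − 0.378 = 0.622
¬a ≡ ¬((c ⇒ (a ⇒ d)) ⇒ d) = 1 − |0.676 − 0.622| = 1 − 0.054 = 0.946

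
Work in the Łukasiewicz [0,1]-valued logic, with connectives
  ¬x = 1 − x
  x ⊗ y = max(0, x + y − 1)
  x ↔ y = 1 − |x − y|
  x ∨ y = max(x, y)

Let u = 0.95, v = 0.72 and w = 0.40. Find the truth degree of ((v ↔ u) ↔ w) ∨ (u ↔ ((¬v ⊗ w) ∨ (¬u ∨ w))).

0.63

v ↔ u = 1 − |0.72 − 0.95| = 1 − 0.23 = 0.77
(v ↔ u) ↔ w = 1 − |0.77 − 0.40| = 1 − 0.37 = 0.63
¬v = 1 − 0.72 = 0.28
¬v ⊗ w = max(0, 0.28 + 0.40 − 1) = max(0, -0.32) = 0.00
¬u = 1 − 0.95 = 0.05
¬u ∨ w = max(0.05, 0.40) = 0.40
(¬v ⊗ w) ∨ (¬u ∨ w) = max(0.00, 0.40) = 0.40
u ↔ ((¬v ⊗ w) ∨ (¬u ∨ w)) = 1 − |0.95 − 0.40| = 1 − 0.55 = 0.45
((v ↔ u) ↔ w) ∨ (u ↔ ((¬v ⊗ w) ∨ (¬u ∨ w))) = max(0.63, 0.45) = 0.63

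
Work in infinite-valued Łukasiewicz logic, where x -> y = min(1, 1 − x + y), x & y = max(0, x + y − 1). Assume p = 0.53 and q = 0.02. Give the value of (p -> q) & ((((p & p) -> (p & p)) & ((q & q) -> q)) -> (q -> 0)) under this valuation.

0.47

p -> q = min(1, 1 − 0.53 + 0.02) = min(1, 0.49) = 0.49
p & p = max(0, 0.53 + 0.53 − 1) = max(0, 0.06) = 0.06
(p & p) -> (p & p) = min(1, 1 − 0.06 + 0.06) = min(1, 1.00) = 1.00
q & q = max(0, 0.02 + 0.02 − 1) = max(0, -0.96) = 0.00
(q & q) -> q = min(1, 1 − 0.00 + 0.02) = min(1, 1.02) = 1.00
((p & p) -> (p & p)) & ((q & q) -> q) = max(0, 1.00 + 1.00 − 1) = max(0, 1.00) = 1.00
q -> 0 = min(1, 1 − 0.02 + 0.00) = min(1, 0.98) = 0.98
(((p & p) -> (p & p)) & ((q & q) -> q)) -> (q -> 0) = min(1, 1 − 1.00 + 0.98) = min(1, 0.98) = 0.98
(p -> q) & ((((p & p) -> (p & p)) & ((q & q) -> q)) -> (q -> 0)) = max(0, 0.49 + 0.98 − 1) = max(0, 0.47) = 0.47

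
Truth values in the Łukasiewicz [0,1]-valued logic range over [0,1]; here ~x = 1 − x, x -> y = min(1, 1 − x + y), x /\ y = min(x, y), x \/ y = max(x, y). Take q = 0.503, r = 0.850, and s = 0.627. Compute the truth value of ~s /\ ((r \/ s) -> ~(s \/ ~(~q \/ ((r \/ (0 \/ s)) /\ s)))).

0.373

~s = 1 − 0.627 = 0.373
r \/ s = max(0.850, 0.627) = 0.850
~q = 1 − 0.503 = 0.497
0 \/ s = max(0.000, 0.627) = 0.627
r \/ (0 \/ s) = max(0.850, 0.627) = 0.850
(r \/ (0 \/ s)) /\ s = min(0.850, 0.627) = 0.627
~q \/ ((r \/ (0 \/ s)) /\ s) = max(0.497, 0.627) = 0.627
~(~q \/ ((r \/ (0 \/ s)) /\ s)) = 1 − 0.627 = 0.373
s \/ ~(~q \/ ((r \/ (0 \/ s)) /\ s)) = max(0.627, 0.373) = 0.627
~(s \/ ~(~q \/ ((r \/ (0 \/ s)) /\ s))) = 1 − 0.627 = 0.373
(r \/ s) -> ~(s \/ ~(~q \/ ((r \/ (0 \/ s)) /\ s))) = min(1, 1 − 0.850 + 0.373) = min(1, 0.523) = 0.523
~s /\ ((r \/ s) -> ~(s \/ ~(~q \/ ((r \/ (0 \/ s)) /\ s)))) = min(0.373, 0.523) = 0.373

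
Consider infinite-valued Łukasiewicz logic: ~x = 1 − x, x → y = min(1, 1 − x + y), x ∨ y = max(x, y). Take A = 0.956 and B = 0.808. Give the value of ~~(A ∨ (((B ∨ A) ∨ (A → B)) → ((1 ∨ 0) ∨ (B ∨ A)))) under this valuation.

B ∨ A = max(0.808, 0.956) = 0.956
A → B = min(1, 1 − 0.956 + 0.808) = min(1, 0.852) = 0.852
(B ∨ A) ∨ (A → B) = max(0.956, 0.852) = 0.956
1 ∨ 0 = max(1.000, 0.000) = 1.000
(1 ∨ 0) ∨ (B ∨ A) = max(1.000, 0.956) = 1.000
((B ∨ A) ∨ (A → B)) → ((1 ∨ 0) ∨ (B ∨ A)) = min(1, 1 − 0.956 + 1.000) = min(1, 1.044) = 1.000
A ∨ (((B ∨ A) ∨ (A → B)) → ((1 ∨ 0) ∨ (B ∨ A))) = max(0.956, 1.000) = 1.000
~(A ∨ (((B ∨ A) ∨ (A → B)) → ((1 ∨ 0) ∨ (B ∨ A)))) = 1 − 1.000 = 0.000
~~(A ∨ (((B ∨ A) ∨ (A → B)) → ((1 ∨ 0) ∨ (B ∨ A)))) = 1 − 0.000 = 1.000

1.000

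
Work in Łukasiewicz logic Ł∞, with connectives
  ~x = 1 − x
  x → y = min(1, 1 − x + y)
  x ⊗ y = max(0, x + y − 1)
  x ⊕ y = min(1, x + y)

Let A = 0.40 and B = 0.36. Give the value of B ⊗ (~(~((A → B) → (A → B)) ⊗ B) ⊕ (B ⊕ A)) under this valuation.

A → B = min(1, 1 − 0.40 + 0.36) = min(1, 0.96) = 0.96
(A → B) → (A → B) = min(1, 1 − 0.96 + 0.96) = min(1, 1.00) = 1.00
~((A → B) → (A → B)) = 1 − 1.00 = 0.00
~((A → B) → (A → B)) ⊗ B = max(0, 0.00 + 0.36 − 1) = max(0, -0.64) = 0.00
~(~((A → B) → (A → B)) ⊗ B) = 1 − 0.00 = 1.00
B ⊕ A = min(1, 0.36 + 0.40) = min(1, 0.76) = 0.76
~(~((A → B) → (A → B)) ⊗ B) ⊕ (B ⊕ A) = min(1, 1.00 + 0.76) = min(1, 1.76) = 1.00
B ⊗ (~(~((A → B) → (A → B)) ⊗ B) ⊕ (B ⊕ A)) = max(0, 0.36 + 1.00 − 1) = max(0, 0.36) = 0.36

0.36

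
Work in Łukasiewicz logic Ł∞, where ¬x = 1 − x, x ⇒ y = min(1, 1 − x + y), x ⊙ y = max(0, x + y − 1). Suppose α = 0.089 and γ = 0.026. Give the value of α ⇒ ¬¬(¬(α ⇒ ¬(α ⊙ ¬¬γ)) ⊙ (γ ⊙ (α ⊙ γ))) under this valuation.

0.911

¬γ = 1 − 0.026 = 0.974
¬¬γ = 1 − 0.974 = 0.026
α ⊙ ¬¬γ = max(0, 0.089 + 0.026 − 1) = max(0, -0.885) = 0.000
¬(α ⊙ ¬¬γ) = 1 − 0.000 = 1.000
α ⇒ ¬(α ⊙ ¬¬γ) = min(1, 1 − 0.089 + 1.000) = min(1, 1.911) = 1.000
¬(α ⇒ ¬(α ⊙ ¬¬γ)) = 1 − 1.000 = 0.000
α ⊙ γ = max(0, 0.089 + 0.026 − 1) = max(0, -0.885) = 0.000
γ ⊙ (α ⊙ γ) = max(0, 0.026 + 0.000 − 1) = max(0, -0.974) = 0.000
¬(α ⇒ ¬(α ⊙ ¬¬γ)) ⊙ (γ ⊙ (α ⊙ γ)) = max(0, 0.000 + 0.000 − 1) = max(0, -1.000) = 0.000
¬(¬(α ⇒ ¬(α ⊙ ¬¬γ)) ⊙ (γ ⊙ (α ⊙ γ))) = 1 − 0.000 = 1.000
¬¬(¬(α ⇒ ¬(α ⊙ ¬¬γ)) ⊙ (γ ⊙ (α ⊙ γ))) = 1 − 1.000 = 0.000
α ⇒ ¬¬(¬(α ⇒ ¬(α ⊙ ¬¬γ)) ⊙ (γ ⊙ (α ⊙ γ))) = min(1, 1 − 0.089 + 0.000) = min(1, 0.911) = 0.911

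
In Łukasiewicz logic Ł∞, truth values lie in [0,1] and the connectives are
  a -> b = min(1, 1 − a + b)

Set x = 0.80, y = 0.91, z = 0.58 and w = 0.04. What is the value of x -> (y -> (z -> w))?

0.75

z -> w = min(1, 1 − 0.58 + 0.04) = min(1, 0.46) = 0.46
y -> (z -> w) = min(1, 1 − 0.91 + 0.46) = min(1, 0.55) = 0.55
x -> (y -> (z -> w)) = min(1, 1 − 0.80 + 0.55) = min(1, 0.75) = 0.75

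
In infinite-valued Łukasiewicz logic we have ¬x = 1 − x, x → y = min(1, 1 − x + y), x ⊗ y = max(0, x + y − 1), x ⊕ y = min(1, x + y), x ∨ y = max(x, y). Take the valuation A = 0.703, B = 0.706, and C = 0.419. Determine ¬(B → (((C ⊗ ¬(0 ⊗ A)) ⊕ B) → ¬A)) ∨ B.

0.706

0 ⊗ A = max(0, 0.000 + 0.703 − 1) = max(0, -0.297) = 0.000
¬(0 ⊗ A) = 1 − 0.000 = 1.000
C ⊗ ¬(0 ⊗ A) = max(0, 0.419 + 1.000 − 1) = max(0, 0.419) = 0.419
(C ⊗ ¬(0 ⊗ A)) ⊕ B = min(1, 0.419 + 0.706) = min(1, 1.125) = 1.000
¬A = 1 − 0.703 = 0.297
((C ⊗ ¬(0 ⊗ A)) ⊕ B) → ¬A = min(1, 1 − 1.000 + 0.297) = min(1, 0.297) = 0.297
B → (((C ⊗ ¬(0 ⊗ A)) ⊕ B) → ¬A) = min(1, 1 − 0.706 + 0.297) = min(1, 0.591) = 0.591
¬(B → (((C ⊗ ¬(0 ⊗ A)) ⊕ B) → ¬A)) = 1 − 0.591 = 0.409
¬(B → (((C ⊗ ¬(0 ⊗ A)) ⊕ B) → ¬A)) ∨ B = max(0.409, 0.706) = 0.706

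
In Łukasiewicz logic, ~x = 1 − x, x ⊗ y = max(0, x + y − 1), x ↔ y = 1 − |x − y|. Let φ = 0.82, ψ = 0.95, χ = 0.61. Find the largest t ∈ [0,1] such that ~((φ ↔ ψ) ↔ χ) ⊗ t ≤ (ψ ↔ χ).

1.00

φ ↔ ψ = 1 − |0.82 − 0.95| = 1 − 0.13 = 0.87
(φ ↔ ψ) ↔ χ = 1 − |0.87 − 0.61| = 1 − 0.26 = 0.74
~((φ ↔ ψ) ↔ χ) = 1 − 0.74 = 0.26
So the left factor is ~((φ ↔ ψ) ↔ χ) = 0.26.
ψ ↔ χ = 1 − |0.95 − 0.61| = 1 − 0.34 = 0.66
So the right-hand bound is ψ ↔ χ = 0.66.
The residuum of the Łukasiewicz t-norm gives the supremum: min(1, 1 − 0.26 + 0.66).
1 − 0.26 + 0.66 = 1.40, so t = min(1, 1.40) = 1.00.
Check: 0.26 ⊗ 1.00 = max(0, 0.26) = 0.26 ≤ 0.66.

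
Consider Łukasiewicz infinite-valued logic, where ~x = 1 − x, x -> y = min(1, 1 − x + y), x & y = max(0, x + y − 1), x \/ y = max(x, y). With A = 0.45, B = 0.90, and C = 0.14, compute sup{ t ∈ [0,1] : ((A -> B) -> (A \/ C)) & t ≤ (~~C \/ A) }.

A -> B = min(1, 1 − 0.45 + 0.90) = min(1, 1.45) = 1.00
A \/ C = max(0.45, 0.14) = 0.45
(A -> B) -> (A \/ C) = min(1, 1 − 1.00 + 0.45) = min(1, 0.45) = 0.45
So the left factor is (A -> B) -> (A \/ C) = 0.45.
~C = 1 − 0.14 = 0.86
~~C = 1 − 0.86 = 0.14
~~C \/ A = max(0.14, 0.45) = 0.45
So the right-hand bound is ~~C \/ A = 0.45.
The residuum of the Łukasiewicz t-norm gives the supremum: min(1, 1 − 0.45 + 0.45).
1 − 0.45 + 0.45 = 1.00, so t = min(1, 1.00) = 1.00.
Check: 0.45 & 1.00 = max(0, 0.45) = 0.45 ≤ 0.45.

1.00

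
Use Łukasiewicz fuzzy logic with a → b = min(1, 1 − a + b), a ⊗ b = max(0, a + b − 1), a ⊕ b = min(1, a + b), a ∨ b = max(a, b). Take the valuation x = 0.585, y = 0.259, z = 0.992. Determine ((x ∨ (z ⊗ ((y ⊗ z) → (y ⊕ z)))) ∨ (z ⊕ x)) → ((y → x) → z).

0.992

y ⊗ z = max(0, 0.259 + 0.992 − 1) = max(0, 0.251) = 0.251
y ⊕ z = min(1, 0.259 + 0.992) = min(1, 1.251) = 1.000
(y ⊗ z) → (y ⊕ z) = min(1, 1 − 0.251 + 1.000) = min(1, 1.749) = 1.000
z ⊗ ((y ⊗ z) → (y ⊕ z)) = max(0, 0.992 + 1.000 − 1) = max(0, 0.992) = 0.992
x ∨ (z ⊗ ((y ⊗ z) → (y ⊕ z))) = max(0.585, 0.992) = 0.992
z ⊕ x = min(1, 0.992 + 0.585) = min(1, 1.577) = 1.000
(x ∨ (z ⊗ ((y ⊗ z) → (y ⊕ z)))) ∨ (z ⊕ x) = max(0.992, 1.000) = 1.000
y → x = min(1, 1 − 0.259 + 0.585) = min(1, 1.326) = 1.000
(y → x) → z = min(1, 1 − 1.000 + 0.992) = min(1, 0.992) = 0.992
((x ∨ (z ⊗ ((y ⊗ z) → (y ⊕ z)))) ∨ (z ⊕ x)) → ((y → x) → z) = min(1, 1 − 1.000 + 0.992) = min(1, 0.992) = 0.992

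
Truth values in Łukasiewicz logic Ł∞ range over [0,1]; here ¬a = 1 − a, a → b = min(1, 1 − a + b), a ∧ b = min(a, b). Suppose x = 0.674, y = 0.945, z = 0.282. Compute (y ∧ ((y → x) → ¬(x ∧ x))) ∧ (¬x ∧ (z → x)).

0.326

y → x = min(1, 1 − 0.945 + 0.674) = min(1, 0.729) = 0.729
x ∧ x = min(0.674, 0.674) = 0.674
¬(x ∧ x) = 1 − 0.674 = 0.326
(y → x) → ¬(x ∧ x) = min(1, 1 − 0.729 + 0.326) = min(1, 0.597) = 0.597
y ∧ ((y → x) → ¬(x ∧ x)) = min(0.945, 0.597) = 0.597
¬x = 1 − 0.674 = 0.326
z → x = min(1, 1 − 0.282 + 0.674) = min(1, 1.392) = 1.000
¬x ∧ (z → x) = min(0.326, 1.000) = 0.326
(y ∧ ((y → x) → ¬(x ∧ x))) ∧ (¬x ∧ (z → x)) = min(0.597, 0.326) = 0.326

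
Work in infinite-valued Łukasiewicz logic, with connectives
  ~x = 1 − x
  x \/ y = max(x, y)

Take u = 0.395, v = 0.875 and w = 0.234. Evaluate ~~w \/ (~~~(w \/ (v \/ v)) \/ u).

~w = 1 − 0.234 = 0.766
~~w = 1 − 0.766 = 0.234
v \/ v = max(0.875, 0.875) = 0.875
w \/ (v \/ v) = max(0.234, 0.875) = 0.875
~(w \/ (v \/ v)) = 1 − 0.875 = 0.125
~~(w \/ (v \/ v)) = 1 − 0.125 = 0.875
~~~(w \/ (v \/ v)) = 1 − 0.875 = 0.125
~~~(w \/ (v \/ v)) \/ u = max(0.125, 0.395) = 0.395
~~w \/ (~~~(w \/ (v \/ v)) \/ u) = max(0.234, 0.395) = 0.395

0.395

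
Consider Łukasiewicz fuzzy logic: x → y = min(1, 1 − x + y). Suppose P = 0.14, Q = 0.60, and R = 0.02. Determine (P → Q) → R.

P → Q = min(1, 1 − 0.14 + 0.60) = min(1, 1.46) = 1.00
(P → Q) → R = min(1, 1 − 1.00 + 0.02) = min(1, 0.02) = 0.02

0.02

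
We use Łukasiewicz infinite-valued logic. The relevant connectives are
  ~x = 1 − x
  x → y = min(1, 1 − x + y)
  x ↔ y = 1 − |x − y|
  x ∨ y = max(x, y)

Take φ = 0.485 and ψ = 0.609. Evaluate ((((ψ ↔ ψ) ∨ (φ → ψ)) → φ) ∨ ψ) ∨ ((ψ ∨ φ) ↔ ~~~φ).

0.906

ψ ↔ ψ = 1 − |0.609 − 0.609| = 1 − 0.000 = 1.000
φ → ψ = min(1, 1 − 0.485 + 0.609) = min(1, 1.124) = 1.000
(ψ ↔ ψ) ∨ (φ → ψ) = max(1.000, 1.000) = 1.000
((ψ ↔ ψ) ∨ (φ → ψ)) → φ = min(1, 1 − 1.000 + 0.485) = min(1, 0.485) = 0.485
(((ψ ↔ ψ) ∨ (φ → ψ)) → φ) ∨ ψ = max(0.485, 0.609) = 0.609
ψ ∨ φ = max(0.609, 0.485) = 0.609
~φ = 1 − 0.485 = 0.515
~~φ = 1 − 0.515 = 0.485
~~~φ = 1 − 0.485 = 0.515
(ψ ∨ φ) ↔ ~~~φ = 1 − |0.609 − 0.515| = 1 − 0.094 = 0.906
((((ψ ↔ ψ) ∨ (φ → ψ)) → φ) ∨ ψ) ∨ ((ψ ∨ φ) ↔ ~~~φ) = max(0.609, 0.906) = 0.906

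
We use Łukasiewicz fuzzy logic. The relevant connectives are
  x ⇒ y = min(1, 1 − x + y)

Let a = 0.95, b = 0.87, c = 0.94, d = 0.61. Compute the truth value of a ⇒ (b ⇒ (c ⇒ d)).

0.85

c ⇒ d = min(1, 1 − 0.94 + 0.61) = min(1, 0.67) = 0.67
b ⇒ (c ⇒ d) = min(1, 1 − 0.87 + 0.67) = min(1, 0.80) = 0.80
a ⇒ (b ⇒ (c ⇒ d)) = min(1, 1 − 0.95 + 0.80) = min(1, 0.85) = 0.85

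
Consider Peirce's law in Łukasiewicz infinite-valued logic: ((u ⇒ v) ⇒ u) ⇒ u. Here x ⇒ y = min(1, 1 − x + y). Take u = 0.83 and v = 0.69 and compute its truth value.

0.86

u ⇒ v = min(1, 1 − 0.83 + 0.69) = min(1, 0.86) = 0.86
(u ⇒ v) ⇒ u = min(1, 1 − 0.86 + 0.83) = min(1, 0.97) = 0.97
((u ⇒ v) ⇒ u) ⇒ u = min(1, 1 − 0.97 + 0.83) = min(1, 0.86) = 0.86
(The value 0.86 < 1 shows this instance is not satisfied; not a Ł∞-tautology in general.)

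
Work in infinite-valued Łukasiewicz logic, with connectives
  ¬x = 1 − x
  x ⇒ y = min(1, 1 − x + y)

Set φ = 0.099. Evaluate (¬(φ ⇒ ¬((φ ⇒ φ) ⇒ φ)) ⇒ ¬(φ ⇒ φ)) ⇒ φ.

0.099

φ ⇒ φ = min(1, 1 − 0.099 + 0.099) = min(1, 1.000) = 1.000
(φ ⇒ φ) ⇒ φ = min(1, 1 − 1.000 + 0.099) = min(1, 0.099) = 0.099
¬((φ ⇒ φ) ⇒ φ) = 1 − 0.099 = 0.901
φ ⇒ ¬((φ ⇒ φ) ⇒ φ) = min(1, 1 − 0.099 + 0.901) = min(1, 1.802) = 1.000
¬(φ ⇒ ¬((φ ⇒ φ) ⇒ φ)) = 1 − 1.000 = 0.000
¬(φ ⇒ φ) = 1 − 1.000 = 0.000
¬(φ ⇒ ¬((φ ⇒ φ) ⇒ φ)) ⇒ ¬(φ ⇒ φ) = min(1, 1 − 0.000 + 0.000) = min(1, 1.000) = 1.000
(¬(φ ⇒ ¬((φ ⇒ φ) ⇒ φ)) ⇒ ¬(φ ⇒ φ)) ⇒ φ = min(1, 1 − 1.000 + 0.099) = min(1, 0.099) = 0.099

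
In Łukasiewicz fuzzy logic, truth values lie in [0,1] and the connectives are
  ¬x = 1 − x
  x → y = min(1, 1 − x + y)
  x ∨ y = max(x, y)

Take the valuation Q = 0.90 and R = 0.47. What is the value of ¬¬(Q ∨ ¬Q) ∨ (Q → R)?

0.90

¬Q = 1 − 0.90 = 0.10
Q ∨ ¬Q = max(0.90, 0.10) = 0.90
¬(Q ∨ ¬Q) = 1 − 0.90 = 0.10
¬¬(Q ∨ ¬Q) = 1 − 0.10 = 0.90
Q → R = min(1, 1 − 0.90 + 0.47) = min(1, 0.57) = 0.57
¬¬(Q ∨ ¬Q) ∨ (Q → R) = max(0.90, 0.57) = 0.90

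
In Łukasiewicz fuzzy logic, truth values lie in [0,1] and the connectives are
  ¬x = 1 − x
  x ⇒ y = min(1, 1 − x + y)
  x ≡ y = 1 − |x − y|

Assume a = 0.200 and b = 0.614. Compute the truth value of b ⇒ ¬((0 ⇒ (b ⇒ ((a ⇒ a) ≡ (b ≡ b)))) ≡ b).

a ⇒ a = min(1, 1 − 0.200 + 0.200) = min(1, 1.000) = 1.000
b ≡ b = 1 − |0.614 − 0.614| = 1 − 0.000 = 1.000
(a ⇒ a) ≡ (b ≡ b) = 1 − |1.000 − 1.000| = 1 − 0.000 = 1.000
b ⇒ ((a ⇒ a) ≡ (b ≡ b)) = min(1, 1 − 0.614 + 1.000) = min(1, 1.386) = 1.000
0 ⇒ (b ⇒ ((a ⇒ a) ≡ (b ≡ b))) = min(1, 1 − 0.000 + 1.000) = min(1, 2.000) = 1.000
(0 ⇒ (b ⇒ ((a ⇒ a) ≡ (b ≡ b)))) ≡ b = 1 − |1.000 − 0.614| = 1 − 0.386 = 0.614
¬((0 ⇒ (b ⇒ ((a ⇒ a) ≡ (b ≡ b)))) ≡ b) = 1 − 0.614 = 0.386
b ⇒ ¬((0 ⇒ (b ⇒ ((a ⇒ a) ≡ (b ≡ b)))) ≡ b) = min(1, 1 − 0.614 + 0.386) = min(1, 0.772) = 0.772

0.772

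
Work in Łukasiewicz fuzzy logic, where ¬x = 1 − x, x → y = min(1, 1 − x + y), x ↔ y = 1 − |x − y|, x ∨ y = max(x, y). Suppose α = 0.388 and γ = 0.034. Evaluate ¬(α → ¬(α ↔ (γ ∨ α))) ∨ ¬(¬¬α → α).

γ ∨ α = max(0.034, 0.388) = 0.388
α ↔ (γ ∨ α) = 1 − |0.388 − 0.388| = 1 − 0.000 = 1.000
¬(α ↔ (γ ∨ α)) = 1 − 1.000 = 0.000
α → ¬(α ↔ (γ ∨ α)) = min(1, 1 − 0.388 + 0.000) = min(1, 0.612) = 0.612
¬(α → ¬(α ↔ (γ ∨ α))) = 1 − 0.612 = 0.388
¬α = 1 − 0.388 = 0.612
¬¬α = 1 − 0.612 = 0.388
¬¬α → α = min(1, 1 − 0.388 + 0.388) = min(1, 1.000) = 1.000
¬(¬¬α → α) = 1 − 1.000 = 0.000
¬(α → ¬(α ↔ (γ ∨ α))) ∨ ¬(¬¬α → α) = max(0.388, 0.000) = 0.388

0.388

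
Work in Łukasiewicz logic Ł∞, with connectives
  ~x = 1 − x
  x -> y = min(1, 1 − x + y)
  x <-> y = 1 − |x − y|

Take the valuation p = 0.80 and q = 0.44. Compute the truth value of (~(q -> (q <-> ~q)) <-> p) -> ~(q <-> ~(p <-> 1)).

1.00

~q = 1 − 0.44 = 0.56
q <-> ~q = 1 − |0.44 − 0.56| = 1 − 0.12 = 0.88
q -> (q <-> ~q) = min(1, 1 − 0.44 + 0.88) = min(1, 1.44) = 1.00
~(q -> (q <-> ~q)) = 1 − 1.00 = 0.00
~(q -> (q <-> ~q)) <-> p = 1 − |0.00 − 0.80| = 1 − 0.80 = 0.20
p <-> 1 = 1 − |0.80 − 1.00| = 1 − 0.20 = 0.80
~(p <-> 1) = 1 − 0.80 = 0.20
q <-> ~(p <-> 1) = 1 − |0.44 − 0.20| = 1 − 0.24 = 0.76
~(q <-> ~(p <-> 1)) = 1 − 0.76 = 0.24
(~(q -> (q <-> ~q)) <-> p) -> ~(q <-> ~(p <-> 1)) = min(1, 1 − 0.20 + 0.24) = min(1, 1.04) = 1.00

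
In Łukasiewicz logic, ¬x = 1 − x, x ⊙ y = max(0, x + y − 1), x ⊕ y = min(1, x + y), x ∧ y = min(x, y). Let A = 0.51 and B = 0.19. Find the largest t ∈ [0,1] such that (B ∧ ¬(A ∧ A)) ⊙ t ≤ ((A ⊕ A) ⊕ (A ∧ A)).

1.00

A ∧ A = min(0.51, 0.51) = 0.51
¬(A ∧ A) = 1 − 0.51 = 0.49
B ∧ ¬(A ∧ A) = min(0.19, 0.49) = 0.19
So the left factor is B ∧ ¬(A ∧ A) = 0.19.
A ⊕ A = min(1, 0.51 + 0.51) = min(1, 1.02) = 1.00
(A ⊕ A) ⊕ (A ∧ A) = min(1, 1.00 + 0.51) = min(1, 1.51) = 1.00
So the right-hand bound is (A ⊕ A) ⊕ (A ∧ A) = 1.00.
The residuum of the Łukasiewicz t-norm gives the supremum: min(1, 1 − 0.19 + 1.00).
1 − 0.19 + 1.00 = 1.81, so t = min(1, 1.81) = 1.00.
Check: 0.19 ⊙ 1.00 = max(0, 0.19) = 0.19 ≤ 1.00.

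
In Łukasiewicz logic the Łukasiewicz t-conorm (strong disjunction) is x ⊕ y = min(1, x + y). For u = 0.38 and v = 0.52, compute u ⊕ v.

0.90

u ⊕ v = min(1, 0.38 + 0.52) = min(1, 0.90) = 0.90
For comparison, the Gödel t-conorm max(x, y) would give 0.52.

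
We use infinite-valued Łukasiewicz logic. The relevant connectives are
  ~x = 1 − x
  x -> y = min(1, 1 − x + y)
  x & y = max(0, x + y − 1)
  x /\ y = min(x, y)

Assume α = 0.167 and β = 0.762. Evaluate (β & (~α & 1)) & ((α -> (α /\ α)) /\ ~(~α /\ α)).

~α = 1 − 0.167 = 0.833
~α & 1 = max(0, 0.833 + 1.000 − 1) = max(0, 0.833) = 0.833
β & (~α & 1) = max(0, 0.762 + 0.833 − 1) = max(0, 0.595) = 0.595
α /\ α = min(0.167, 0.167) = 0.167
α -> (α /\ α) = min(1, 1 − 0.167 + 0.167) = min(1, 1.000) = 1.000
~α /\ α = min(0.833, 0.167) = 0.167
~(~α /\ α) = 1 − 0.167 = 0.833
(α -> (α /\ α)) /\ ~(~α /\ α) = min(1.000, 0.833) = 0.833
(β & (~α & 1)) & ((α -> (α /\ α)) /\ ~(~α /\ α)) = max(0, 0.595 + 0.833 − 1) = max(0, 0.428) = 0.428

0.428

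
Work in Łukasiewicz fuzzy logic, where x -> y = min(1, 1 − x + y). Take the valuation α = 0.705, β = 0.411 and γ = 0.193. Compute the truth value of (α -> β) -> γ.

α -> β = min(1, 1 − 0.705 + 0.411) = min(1, 0.706) = 0.706
(α -> β) -> γ = min(1, 1 − 0.706 + 0.193) = min(1, 0.487) = 0.487

0.487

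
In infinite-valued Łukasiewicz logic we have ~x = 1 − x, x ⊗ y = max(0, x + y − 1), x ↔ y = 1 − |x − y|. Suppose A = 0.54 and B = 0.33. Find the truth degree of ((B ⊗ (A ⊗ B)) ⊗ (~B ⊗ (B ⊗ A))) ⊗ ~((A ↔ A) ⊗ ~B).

0.00

A ⊗ B = max(0, 0.54 + 0.33 − 1) = max(0, -0.13) = 0.00
B ⊗ (A ⊗ B) = max(0, 0.33 + 0.00 − 1) = max(0, -0.67) = 0.00
~B = 1 − 0.33 = 0.67
B ⊗ A = max(0, 0.33 + 0.54 − 1) = max(0, -0.13) = 0.00
~B ⊗ (B ⊗ A) = max(0, 0.67 + 0.00 − 1) = max(0, -0.33) = 0.00
(B ⊗ (A ⊗ B)) ⊗ (~B ⊗ (B ⊗ A)) = max(0, 0.00 + 0.00 − 1) = max(0, -1.00) = 0.00
A ↔ A = 1 − |0.54 − 0.54| = 1 − 0.00 = 1.00
(A ↔ A) ⊗ ~B = max(0, 1.00 + 0.67 − 1) = max(0, 0.67) = 0.67
~((A ↔ A) ⊗ ~B) = 1 − 0.67 = 0.33
((B ⊗ (A ⊗ B)) ⊗ (~B ⊗ (B ⊗ A))) ⊗ ~((A ↔ A) ⊗ ~B) = max(0, 0.00 + 0.33 − 1) = max(0, -0.67) = 0.00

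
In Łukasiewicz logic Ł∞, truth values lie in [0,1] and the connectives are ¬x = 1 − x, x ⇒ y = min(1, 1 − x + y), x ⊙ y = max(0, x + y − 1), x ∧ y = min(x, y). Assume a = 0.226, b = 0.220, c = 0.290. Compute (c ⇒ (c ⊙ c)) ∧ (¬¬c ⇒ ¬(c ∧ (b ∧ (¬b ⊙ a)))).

0.710

c ⊙ c = max(0, 0.290 + 0.290 − 1) = max(0, -0.420) = 0.000
c ⇒ (c ⊙ c) = min(1, 1 − 0.290 + 0.000) = min(1, 0.710) = 0.710
¬c = 1 − 0.290 = 0.710
¬¬c = 1 − 0.710 = 0.290
¬b = 1 − 0.220 = 0.780
¬b ⊙ a = max(0, 0.780 + 0.226 − 1) = max(0, 0.006) = 0.006
b ∧ (¬b ⊙ a) = min(0.220, 0.006) = 0.006
c ∧ (b ∧ (¬b ⊙ a)) = min(0.290, 0.006) = 0.006
¬(c ∧ (b ∧ (¬b ⊙ a))) = 1 − 0.006 = 0.994
¬¬c ⇒ ¬(c ∧ (b ∧ (¬b ⊙ a))) = min(1, 1 − 0.290 + 0.994) = min(1, 1.704) = 1.000
(c ⇒ (c ⊙ c)) ∧ (¬¬c ⇒ ¬(c ∧ (b ∧ (¬b ⊙ a)))) = min(0.710, 1.000) = 0.710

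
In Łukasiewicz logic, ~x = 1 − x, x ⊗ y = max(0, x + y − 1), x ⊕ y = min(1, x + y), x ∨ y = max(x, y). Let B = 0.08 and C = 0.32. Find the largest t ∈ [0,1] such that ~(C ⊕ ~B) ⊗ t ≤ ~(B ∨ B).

1.00

~B = 1 − 0.08 = 0.92
C ⊕ ~B = min(1, 0.32 + 0.92) = min(1, 1.24) = 1.00
~(C ⊕ ~B) = 1 − 1.00 = 0.00
So the left factor is ~(C ⊕ ~B) = 0.00.
B ∨ B = max(0.08, 0.08) = 0.08
~(B ∨ B) = 1 − 0.08 = 0.92
So the right-hand bound is ~(B ∨ B) = 0.92.
The residuum of the Łukasiewicz t-norm gives the supremum: min(1, 1 − 0.00 + 0.92).
1 − 0.00 + 0.92 = 1.92, so t = min(1, 1.92) = 1.00.
Check: 0.00 ⊗ 1.00 = max(0, 0.00) = 0.00 ≤ 0.92.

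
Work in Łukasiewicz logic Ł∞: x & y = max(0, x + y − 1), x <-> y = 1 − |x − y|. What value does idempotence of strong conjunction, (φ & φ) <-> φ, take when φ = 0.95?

0.95

φ & φ = max(0, 0.95 + 0.95 − 1) = max(0, 0.90) = 0.90
(φ & φ) <-> φ = 1 − |0.90 − 0.95| = 1 − 0.05 = 0.95
(The value 0.95 < 1 shows this instance is not satisfied; fails in Ł∞ since a ⊗ a = max(0, 2a−1) ≠ a in general.)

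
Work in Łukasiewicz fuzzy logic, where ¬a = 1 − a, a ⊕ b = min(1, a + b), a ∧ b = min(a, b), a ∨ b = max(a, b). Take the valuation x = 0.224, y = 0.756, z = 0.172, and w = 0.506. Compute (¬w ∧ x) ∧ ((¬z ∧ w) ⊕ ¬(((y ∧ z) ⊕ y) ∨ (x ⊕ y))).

¬w = 1 − 0.506 = 0.494
¬w ∧ x = min(0.494, 0.224) = 0.224
¬z = 1 − 0.172 = 0.828
¬z ∧ w = min(0.828, 0.506) = 0.506
y ∧ z = min(0.756, 0.172) = 0.172
(y ∧ z) ⊕ y = min(1, 0.172 + 0.756) = min(1, 0.928) = 0.928
x ⊕ y = min(1, 0.224 + 0.756) = min(1, 0.980) = 0.980
((y ∧ z) ⊕ y) ∨ (x ⊕ y) = max(0.928, 0.980) = 0.980
¬(((y ∧ z) ⊕ y) ∨ (x ⊕ y)) = 1 − 0.980 = 0.020
(¬z ∧ w) ⊕ ¬(((y ∧ z) ⊕ y) ∨ (x ⊕ y)) = min(1, 0.506 + 0.020) = min(1, 0.526) = 0.526
(¬w ∧ x) ∧ ((¬z ∧ w) ⊕ ¬(((y ∧ z) ⊕ y) ∨ (x ⊕ y))) = min(0.224, 0.526) = 0.224

0.224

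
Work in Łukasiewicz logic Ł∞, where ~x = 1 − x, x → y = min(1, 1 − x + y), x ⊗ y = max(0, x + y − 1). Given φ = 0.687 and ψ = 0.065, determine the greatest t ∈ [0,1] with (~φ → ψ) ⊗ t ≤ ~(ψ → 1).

~φ = 1 − 0.687 = 0.313
~φ → ψ = min(1, 1 − 0.313 + 0.065) = min(1, 0.752) = 0.752
So the left factor is ~φ → ψ = 0.752.
ψ → 1 = min(1, 1 − 0.065 + 1.000) = min(1, 1.935) = 1.000
~(ψ → 1) = 1 − 1.000 = 0.000
So the right-hand bound is ~(ψ → 1) = 0.000.
The residuum of the Łukasiewicz t-norm gives the supremum: min(1, 1 − 0.752 + 0.000).
1 − 0.752 + 0.000 = 0.248, so t = min(1, 0.248) = 0.248.
Check: 0.752 ⊗ 0.248 = max(0, 0.000) = 0.000 ≤ 0.000.

0.248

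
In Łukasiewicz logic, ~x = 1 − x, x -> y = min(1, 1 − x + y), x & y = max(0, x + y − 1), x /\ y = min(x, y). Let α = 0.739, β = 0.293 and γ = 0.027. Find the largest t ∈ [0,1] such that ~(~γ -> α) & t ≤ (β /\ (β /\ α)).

1.000

~γ = 1 − 0.027 = 0.973
~γ -> α = min(1, 1 − 0.973 + 0.739) = min(1, 0.766) = 0.766
~(~γ -> α) = 1 − 0.766 = 0.234
So the left factor is ~(~γ -> α) = 0.234.
β /\ α = min(0.293, 0.739) = 0.293
β /\ (β /\ α) = min(0.293, 0.293) = 0.293
So the right-hand bound is β /\ (β /\ α) = 0.293.
The residuum of the Łukasiewicz t-norm gives the supremum: min(1, 1 − 0.234 + 0.293).
1 − 0.234 + 0.293 = 1.059, so t = min(1, 1.059) = 1.000.
Check: 0.234 & 1.000 = max(0, 0.234) = 0.234 ≤ 0.293.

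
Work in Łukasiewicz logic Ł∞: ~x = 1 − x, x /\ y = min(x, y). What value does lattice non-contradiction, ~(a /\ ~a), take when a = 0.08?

0.92

~a = 1 − 0.08 = 0.92
a /\ ~a = min(0.08, 0.92) = 0.08
~(a /\ ~a) = 1 − 0.08 = 0.92
(The value 0.92 < 1 shows this instance is not satisfied; not a Ł∞-tautology — its value is 1 − min(a, 1−a).)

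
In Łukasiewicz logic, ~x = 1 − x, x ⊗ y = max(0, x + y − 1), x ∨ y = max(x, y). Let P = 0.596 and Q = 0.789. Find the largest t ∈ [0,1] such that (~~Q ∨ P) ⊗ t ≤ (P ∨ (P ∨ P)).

~Q = 1 − 0.789 = 0.211
~~Q = 1 − 0.211 = 0.789
~~Q ∨ P = max(0.789, 0.596) = 0.789
So the left factor is ~~Q ∨ P = 0.789.
P ∨ P = max(0.596, 0.596) = 0.596
P ∨ (P ∨ P) = max(0.596, 0.596) = 0.596
So the right-hand bound is P ∨ (P ∨ P) = 0.596.
The residuum of the Łukasiewicz t-norm gives the supremum: min(1, 1 − 0.789 + 0.596).
1 − 0.789 + 0.596 = 0.807, so t = min(1, 0.807) = 0.807.
Check: 0.789 ⊗ 0.807 = max(0, 0.596) = 0.596 ≤ 0.596.

0.807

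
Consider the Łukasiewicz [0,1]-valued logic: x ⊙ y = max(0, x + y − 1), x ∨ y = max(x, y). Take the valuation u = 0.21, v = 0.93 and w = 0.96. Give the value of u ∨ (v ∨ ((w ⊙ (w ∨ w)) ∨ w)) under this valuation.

0.96

w ∨ w = max(0.96, 0.96) = 0.96
w ⊙ (w ∨ w) = max(0, 0.96 + 0.96 − 1) = max(0, 0.92) = 0.92
(w ⊙ (w ∨ w)) ∨ w = max(0.92, 0.96) = 0.96
v ∨ ((w ⊙ (w ∨ w)) ∨ w) = max(0.93, 0.96) = 0.96
u ∨ (v ∨ ((w ⊙ (w ∨ w)) ∨ w)) = max(0.21, 0.96) = 0.96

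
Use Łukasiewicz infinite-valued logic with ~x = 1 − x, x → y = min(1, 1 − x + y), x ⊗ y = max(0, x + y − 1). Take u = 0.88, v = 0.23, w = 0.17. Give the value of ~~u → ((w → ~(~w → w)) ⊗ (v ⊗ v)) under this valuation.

0.12

~u = 1 − 0.88 = 0.12
~~u = 1 − 0.12 = 0.88
~w = 1 − 0.17 = 0.83
~w → w = min(1, 1 − 0.83 + 0.17) = min(1, 0.34) = 0.34
~(~w → w) = 1 − 0.34 = 0.66
w → ~(~w → w) = min(1, 1 − 0.17 + 0.66) = min(1, 1.49) = 1.00
v ⊗ v = max(0, 0.23 + 0.23 − 1) = max(0, -0.54) = 0.00
(w → ~(~w → w)) ⊗ (v ⊗ v) = max(0, 1.00 + 0.00 − 1) = max(0, 0.00) = 0.00
~~u → ((w → ~(~w → w)) ⊗ (v ⊗ v)) = min(1, 1 − 0.88 + 0.00) = min(1, 0.12) = 0.12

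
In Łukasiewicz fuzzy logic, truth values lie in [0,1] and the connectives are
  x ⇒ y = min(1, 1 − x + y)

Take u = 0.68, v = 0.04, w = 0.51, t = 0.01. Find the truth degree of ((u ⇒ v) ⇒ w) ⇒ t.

0.01

u ⇒ v = min(1, 1 − 0.68 + 0.04) = min(1, 0.36) = 0.36
(u ⇒ v) ⇒ w = min(1, 1 − 0.36 + 0.51) = min(1, 1.15) = 1.00
((u ⇒ v) ⇒ w) ⇒ t = min(1, 1 − 1.00 + 0.01) = min(1, 0.01) = 0.01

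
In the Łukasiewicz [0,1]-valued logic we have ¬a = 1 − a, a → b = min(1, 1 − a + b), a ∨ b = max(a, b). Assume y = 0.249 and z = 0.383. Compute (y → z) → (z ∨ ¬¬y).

y → z = min(1, 1 − 0.249 + 0.383) = min(1, 1.134) = 1.000
¬y = 1 − 0.249 = 0.751
¬¬y = 1 − 0.751 = 0.249
z ∨ ¬¬y = max(0.383, 0.249) = 0.383
(y → z) → (z ∨ ¬¬y) = min(1, 1 − 1.000 + 0.383) = min(1, 0.383) = 0.383

0.383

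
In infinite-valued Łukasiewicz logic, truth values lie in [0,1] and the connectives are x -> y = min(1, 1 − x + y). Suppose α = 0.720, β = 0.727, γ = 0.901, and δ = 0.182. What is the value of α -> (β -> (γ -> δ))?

0.834

γ -> δ = min(1, 1 − 0.901 + 0.182) = min(1, 0.281) = 0.281
β -> (γ -> δ) = min(1, 1 − 0.727 + 0.281) = min(1, 0.554) = 0.554
α -> (β -> (γ -> δ)) = min(1, 1 − 0.720 + 0.554) = min(1, 0.834) = 0.834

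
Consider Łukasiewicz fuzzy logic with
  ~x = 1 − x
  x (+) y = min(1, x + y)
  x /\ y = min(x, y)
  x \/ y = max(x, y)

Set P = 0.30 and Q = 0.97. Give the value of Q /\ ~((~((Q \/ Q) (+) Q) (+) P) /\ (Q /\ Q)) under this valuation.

0.70

Q \/ Q = max(0.97, 0.97) = 0.97
(Q \/ Q) (+) Q = min(1, 0.97 + 0.97) = min(1, 1.94) = 1.00
~((Q \/ Q) (+) Q) = 1 − 1.00 = 0.00
~((Q \/ Q) (+) Q) (+) P = min(1, 0.00 + 0.30) = min(1, 0.30) = 0.30
Q /\ Q = min(0.97, 0.97) = 0.97
(~((Q \/ Q) (+) Q) (+) P) /\ (Q /\ Q) = min(0.30, 0.97) = 0.30
~((~((Q \/ Q) (+) Q) (+) P) /\ (Q /\ Q)) = 1 − 0.30 = 0.70
Q /\ ~((~((Q \/ Q) (+) Q) (+) P) /\ (Q /\ Q)) = min(0.97, 0.70) = 0.70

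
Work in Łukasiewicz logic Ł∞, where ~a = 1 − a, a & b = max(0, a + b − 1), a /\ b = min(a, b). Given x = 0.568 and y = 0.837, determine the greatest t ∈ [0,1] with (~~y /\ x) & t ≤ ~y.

~y = 1 − 0.837 = 0.163
~~y = 1 − 0.163 = 0.837
~~y /\ x = min(0.837, 0.568) = 0.568
So the left factor is ~~y /\ x = 0.568.
So the right-hand bound is ~y = 0.163.
The residuum of the Łukasiewicz t-norm gives the supremum: min(1, 1 − 0.568 + 0.163).
1 − 0.568 + 0.163 = 0.595, so t = min(1, 0.595) = 0.595.
Check: 0.568 & 0.595 = max(0, 0.163) = 0.163 ≤ 0.163.

0.595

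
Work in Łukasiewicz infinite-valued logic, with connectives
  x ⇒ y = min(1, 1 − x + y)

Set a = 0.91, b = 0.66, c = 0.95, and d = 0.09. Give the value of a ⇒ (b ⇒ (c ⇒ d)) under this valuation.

0.57

c ⇒ d = min(1, 1 − 0.95 + 0.09) = min(1, 0.14) = 0.14
b ⇒ (c ⇒ d) = min(1, 1 − 0.66 + 0.14) = min(1, 0.48) = 0.48
a ⇒ (b ⇒ (c ⇒ d)) = min(1, 1 − 0.91 + 0.48) = min(1, 0.57) = 0.57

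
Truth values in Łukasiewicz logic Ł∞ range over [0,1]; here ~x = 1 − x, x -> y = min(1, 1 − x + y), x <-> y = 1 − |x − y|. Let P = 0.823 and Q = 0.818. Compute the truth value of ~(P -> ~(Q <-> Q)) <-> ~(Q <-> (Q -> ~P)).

Q <-> Q = 1 − |0.818 − 0.818| = 1 − 0.000 = 1.000
~(Q <-> Q) = 1 − 1.000 = 0.000
P -> ~(Q <-> Q) = min(1, 1 − 0.823 + 0.000) = min(1, 0.177) = 0.177
~(P -> ~(Q <-> Q)) = 1 − 0.177 = 0.823
~P = 1 − 0.823 = 0.177
Q -> ~P = min(1, 1 − 0.818 + 0.177) = min(1, 0.359) = 0.359
Q <-> (Q -> ~P) = 1 − |0.818 − 0.359| = 1 − 0.459 = 0.541
~(Q <-> (Q -> ~P)) = 1 − 0.541 = 0.459
~(P -> ~(Q <-> Q)) <-> ~(Q <-> (Q -> ~P)) = 1 − |0.823 − 0.459| = 1 − 0.364 = 0.636

0.636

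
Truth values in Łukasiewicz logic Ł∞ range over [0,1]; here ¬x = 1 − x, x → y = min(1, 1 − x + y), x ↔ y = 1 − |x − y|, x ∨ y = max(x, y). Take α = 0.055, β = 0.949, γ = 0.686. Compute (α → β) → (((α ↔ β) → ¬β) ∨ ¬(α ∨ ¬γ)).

0.945

α → β = min(1, 1 − 0.055 + 0.949) = min(1, 1.894) = 1.000
α ↔ β = 1 − |0.055 − 0.949| = 1 − 0.894 = 0.106
¬β = 1 − 0.949 = 0.051
(α ↔ β) → ¬β = min(1, 1 − 0.106 + 0.051) = min(1, 0.945) = 0.945
¬γ = 1 − 0.686 = 0.314
α ∨ ¬γ = max(0.055, 0.314) = 0.314
¬(α ∨ ¬γ) = 1 − 0.314 = 0.686
((α ↔ β) → ¬β) ∨ ¬(α ∨ ¬γ) = max(0.945, 0.686) = 0.945
(α → β) → (((α ↔ β) → ¬β) ∨ ¬(α ∨ ¬γ)) = min(1, 1 − 1.000 + 0.945) = min(1, 0.945) = 0.945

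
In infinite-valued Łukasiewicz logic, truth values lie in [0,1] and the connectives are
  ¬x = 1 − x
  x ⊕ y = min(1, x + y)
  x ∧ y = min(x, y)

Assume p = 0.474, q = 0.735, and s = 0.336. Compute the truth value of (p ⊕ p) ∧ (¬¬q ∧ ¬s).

0.664

p ⊕ p = min(1, 0.474 + 0.474) = min(1, 0.948) = 0.948
¬q = 1 − 0.735 = 0.265
¬¬q = 1 − 0.265 = 0.735
¬s = 1 − 0.336 = 0.664
¬¬q ∧ ¬s = min(0.735, 0.664) = 0.664
(p ⊕ p) ∧ (¬¬q ∧ ¬s) = min(0.948, 0.664) = 0.664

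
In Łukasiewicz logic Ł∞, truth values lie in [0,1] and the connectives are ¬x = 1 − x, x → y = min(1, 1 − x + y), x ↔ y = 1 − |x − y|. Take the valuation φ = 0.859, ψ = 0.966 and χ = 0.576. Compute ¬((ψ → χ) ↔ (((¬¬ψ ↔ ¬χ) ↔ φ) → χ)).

0.367

ψ → χ = min(1, 1 − 0.966 + 0.576) = min(1, 0.610) = 0.610
¬ψ = 1 − 0.966 = 0.034
¬¬ψ = 1 − 0.034 = 0.966
¬χ = 1 − 0.576 = 0.424
¬¬ψ ↔ ¬χ = 1 − |0.966 − 0.424| = 1 − 0.542 = 0.458
(¬¬ψ ↔ ¬χ) ↔ φ = 1 − |0.458 − 0.859| = 1 − 0.401 = 0.599
((¬¬ψ ↔ ¬χ) ↔ φ) → χ = min(1, 1 − 0.599 + 0.576) = min(1, 0.977) = 0.977
(ψ → χ) ↔ (((¬¬ψ ↔ ¬χ) ↔ φ) → χ) = 1 − |0.610 − 0.977| = 1 − 0.367 = 0.633
¬((ψ → χ) ↔ (((¬¬ψ ↔ ¬χ) ↔ φ) → χ)) = 1 − 0.633 = 0.367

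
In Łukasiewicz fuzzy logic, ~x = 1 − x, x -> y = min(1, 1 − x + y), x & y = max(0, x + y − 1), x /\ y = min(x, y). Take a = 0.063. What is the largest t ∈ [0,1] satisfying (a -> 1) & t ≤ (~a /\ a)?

a -> 1 = min(1, 1 − 0.063 + 1.000) = min(1, 1.937) = 1.000
So the left factor is a -> 1 = 1.000.
~a = 1 − 0.063 = 0.937
~a /\ a = min(0.937, 0.063) = 0.063
So the right-hand bound is ~a /\ a = 0.063.
The residuum of the Łukasiewicz t-norm gives the supremum: min(1, 1 − 1.000 + 0.063).
1 − 1.000 + 0.063 = 0.063, so t = min(1, 0.063) = 0.063.
Check: 1.000 & 0.063 = max(0, 0.063) = 0.063 ≤ 0.063.

0.063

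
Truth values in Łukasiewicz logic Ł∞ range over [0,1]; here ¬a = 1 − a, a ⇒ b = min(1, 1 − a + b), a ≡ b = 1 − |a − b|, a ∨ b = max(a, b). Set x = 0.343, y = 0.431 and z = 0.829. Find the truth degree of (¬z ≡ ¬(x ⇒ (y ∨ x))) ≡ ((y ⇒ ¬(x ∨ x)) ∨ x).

0.829

¬z = 1 − 0.829 = 0.171
y ∨ x = max(0.431, 0.343) = 0.431
x ⇒ (y ∨ x) = min(1, 1 − 0.343 + 0.431) = min(1, 1.088) = 1.000
¬(x ⇒ (y ∨ x)) = 1 − 1.000 = 0.000
¬z ≡ ¬(x ⇒ (y ∨ x)) = 1 − |0.171 − 0.000| = 1 − 0.171 = 0.829
x ∨ x = max(0.343, 0.343) = 0.343
¬(x ∨ x) = 1 − 0.343 = 0.657
y ⇒ ¬(x ∨ x) = min(1, 1 − 0.431 + 0.657) = min(1, 1.226) = 1.000
(y ⇒ ¬(x ∨ x)) ∨ x = max(1.000, 0.343) = 1.000
(¬z ≡ ¬(x ⇒ (y ∨ x))) ≡ ((y ⇒ ¬(x ∨ x)) ∨ x) = 1 − |0.829 − 1.000| = 1 − 0.171 = 0.829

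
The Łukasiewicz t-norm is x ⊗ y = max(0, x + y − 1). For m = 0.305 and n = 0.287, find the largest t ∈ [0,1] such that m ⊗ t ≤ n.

0.982

The residuum of the Łukasiewicz t-norm gives the supremum: min(1, 1 − 0.305 + 0.287).
1 − 0.305 + 0.287 = 0.982, so t = min(1, 0.982) = 0.982.
Check: 0.305 ⊗ 0.982 = max(0, 0.287) = 0.287 ≤ 0.287.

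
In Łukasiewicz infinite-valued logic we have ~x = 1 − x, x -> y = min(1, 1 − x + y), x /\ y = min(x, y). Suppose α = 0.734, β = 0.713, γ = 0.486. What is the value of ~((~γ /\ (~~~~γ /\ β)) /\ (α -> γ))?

~γ = 1 − 0.486 = 0.514
~~γ = 1 − 0.514 = 0.486
~~~γ = 1 − 0.486 = 0.514
~~~~γ = 1 − 0.514 = 0.486
~~~~γ /\ β = min(0.486, 0.713) = 0.486
~γ /\ (~~~~γ /\ β) = min(0.514, 0.486) = 0.486
α -> γ = min(1, 1 − 0.734 + 0.486) = min(1, 0.752) = 0.752
(~γ /\ (~~~~γ /\ β)) /\ (α -> γ) = min(0.486, 0.752) = 0.486
~((~γ /\ (~~~~γ /\ β)) /\ (α -> γ)) = 1 − 0.486 = 0.514

0.514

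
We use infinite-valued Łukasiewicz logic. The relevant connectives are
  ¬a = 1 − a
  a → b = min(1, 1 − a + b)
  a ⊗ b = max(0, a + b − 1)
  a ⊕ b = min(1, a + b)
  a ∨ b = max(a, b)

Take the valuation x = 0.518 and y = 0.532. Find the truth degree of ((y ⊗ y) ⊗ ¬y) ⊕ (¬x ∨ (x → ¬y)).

y ⊗ y = max(0, 0.532 + 0.532 − 1) = max(0, 0.064) = 0.064
¬y = 1 − 0.532 = 0.468
(y ⊗ y) ⊗ ¬y = max(0, 0.064 + 0.468 − 1) = max(0, -0.468) = 0.000
¬x = 1 − 0.518 = 0.482
x → ¬y = min(1, 1 − 0.518 + 0.468) = min(1, 0.950) = 0.950
¬x ∨ (x → ¬y) = max(0.482, 0.950) = 0.950
((y ⊗ y) ⊗ ¬y) ⊕ (¬x ∨ (x → ¬y)) = min(1, 0.000 + 0.950) = min(1, 0.950) = 0.950

0.950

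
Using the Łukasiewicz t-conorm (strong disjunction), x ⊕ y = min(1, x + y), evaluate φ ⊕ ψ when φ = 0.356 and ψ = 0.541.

φ ⊕ ψ = min(1, 0.356 + 0.541) = min(1, 0.897) = 0.897
For comparison, the Gödel t-conorm max(x, y) would give 0.541.

0.897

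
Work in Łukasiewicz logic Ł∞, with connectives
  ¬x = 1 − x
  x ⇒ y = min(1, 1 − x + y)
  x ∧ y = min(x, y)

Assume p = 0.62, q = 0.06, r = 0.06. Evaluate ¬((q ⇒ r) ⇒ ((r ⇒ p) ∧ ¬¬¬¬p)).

q ⇒ r = min(1, 1 − 0.06 + 0.06) = min(1, 1.00) = 1.00
r ⇒ p = min(1, 1 − 0.06 + 0.62) = min(1, 1.56) = 1.00
¬p = 1 − 0.62 = 0.38
¬¬p = 1 − 0.38 = 0.62
¬¬¬p = 1 − 0.62 = 0.38
¬¬¬¬p = 1 − 0.38 = 0.62
(r ⇒ p) ∧ ¬¬¬¬p = min(1.00, 0.62) = 0.62
(q ⇒ r) ⇒ ((r ⇒ p) ∧ ¬¬¬¬p) = min(1, 1 − 1.00 + 0.62) = min(1, 0.62) = 0.62
¬((q ⇒ r) ⇒ ((r ⇒ p) ∧ ¬¬¬¬p)) = 1 − 0.62 = 0.38

0.38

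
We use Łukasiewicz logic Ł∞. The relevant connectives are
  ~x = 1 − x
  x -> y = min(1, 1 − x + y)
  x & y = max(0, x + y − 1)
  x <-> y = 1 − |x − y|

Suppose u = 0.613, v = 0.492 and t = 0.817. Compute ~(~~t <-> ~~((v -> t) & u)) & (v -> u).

~t = 1 − 0.817 = 0.183
~~t = 1 − 0.183 = 0.817
v -> t = min(1, 1 − 0.492 + 0.817) = min(1, 1.325) = 1.000
(v -> t) & u = max(0, 1.000 + 0.613 − 1) = max(0, 0.613) = 0.613
~((v -> t) & u) = 1 − 0.613 = 0.387
~~((v -> t) & u) = 1 − 0.387 = 0.613
~~t <-> ~~((v -> t) & u) = 1 − |0.817 − 0.613| = 1 − 0.204 = 0.796
~(~~t <-> ~~((v -> t) & u)) = 1 − 0.796 = 0.204
v -> u = min(1, 1 − 0.492 + 0.613) = min(1, 1.121) = 1.000
~(~~t <-> ~~((v -> t) & u)) & (v -> u) = max(0, 0.204 + 1.000 − 1) = max(0, 0.204) = 0.204

0.204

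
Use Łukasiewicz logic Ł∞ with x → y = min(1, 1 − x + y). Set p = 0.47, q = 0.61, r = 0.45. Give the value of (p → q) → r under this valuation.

0.45

p → q = min(1, 1 − 0.47 + 0.61) = min(1, 1.14) = 1.00
(p → q) → r = min(1, 1 − 1.00 + 0.45) = min(1, 0.45) = 0.45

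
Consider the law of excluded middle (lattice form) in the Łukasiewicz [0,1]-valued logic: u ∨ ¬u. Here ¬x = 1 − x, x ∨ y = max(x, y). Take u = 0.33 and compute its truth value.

¬u = 1 − 0.33 = 0.67
u ∨ ¬u = max(0.33, 0.67) = 0.67
(The value 0.67 < 1 shows this instance is not satisfied; not a Ł∞-tautology — its value is max(a, 1−a).)

0.67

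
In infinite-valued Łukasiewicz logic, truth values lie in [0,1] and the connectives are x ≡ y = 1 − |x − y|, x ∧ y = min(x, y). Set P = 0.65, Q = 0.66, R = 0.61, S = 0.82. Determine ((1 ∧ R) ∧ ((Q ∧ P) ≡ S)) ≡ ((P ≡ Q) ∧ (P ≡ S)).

1 ∧ R = min(1.00, 0.61) = 0.61
Q ∧ P = min(0.66, 0.65) = 0.65
(Q ∧ P) ≡ S = 1 − |0.65 − 0.82| = 1 − 0.17 = 0.83
(1 ∧ R) ∧ ((Q ∧ P) ≡ S) = min(0.61, 0.83) = 0.61
P ≡ Q = 1 − |0.65 − 0.66| = 1 − 0.01 = 0.99
P ≡ S = 1 − |0.65 − 0.82| = 1 − 0.17 = 0.83
(P ≡ Q) ∧ (P ≡ S) = min(0.99, 0.83) = 0.83
((1 ∧ R) ∧ ((Q ∧ P) ≡ S)) ≡ ((P ≡ Q) ∧ (P ≡ S)) = 1 − |0.61 − 0.83| = 1 − 0.22 = 0.78

0.78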